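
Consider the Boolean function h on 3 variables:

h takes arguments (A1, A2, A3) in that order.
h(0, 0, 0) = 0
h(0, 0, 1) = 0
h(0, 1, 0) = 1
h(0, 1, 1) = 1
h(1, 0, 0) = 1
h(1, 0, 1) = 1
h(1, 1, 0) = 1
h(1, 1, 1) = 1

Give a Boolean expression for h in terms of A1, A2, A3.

The 0-rows are (0,0,0), (0,0,1). Take each as a conjunction (¬A1·¬A2·¬A3, ¬A1·¬A2·A3), form their disjunction, and complement — that gives a formula that is 1 everywhere h is.

h(A1, A2, A3) = NOT (((NOT A1 AND NOT A2) AND NOT A3) OR ((NOT A1 AND NOT A2) AND A3))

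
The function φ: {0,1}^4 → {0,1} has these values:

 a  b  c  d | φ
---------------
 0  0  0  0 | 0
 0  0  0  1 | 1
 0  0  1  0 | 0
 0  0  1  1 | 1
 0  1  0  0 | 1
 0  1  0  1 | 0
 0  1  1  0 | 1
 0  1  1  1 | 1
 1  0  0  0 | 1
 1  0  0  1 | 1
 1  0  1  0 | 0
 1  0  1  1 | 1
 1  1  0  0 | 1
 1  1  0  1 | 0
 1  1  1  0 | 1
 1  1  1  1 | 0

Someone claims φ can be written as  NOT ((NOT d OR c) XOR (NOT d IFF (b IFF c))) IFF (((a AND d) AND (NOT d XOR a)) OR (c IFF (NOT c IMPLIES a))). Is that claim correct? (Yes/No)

Evaluate NOT ((NOT d OR c) XOR (NOT d IFF (b IFF c))) IFF (((a AND d) AND (NOT d XOR a)) OR (c IFF (NOT c IMPLIES a))) on each row and compare to φ:
  a=0, b=0, c=0, d=0: formula gives 1, but φ = 0 ✗
Since they disagree at (0,0,0,0), the expression is not a correct formula for φ.

No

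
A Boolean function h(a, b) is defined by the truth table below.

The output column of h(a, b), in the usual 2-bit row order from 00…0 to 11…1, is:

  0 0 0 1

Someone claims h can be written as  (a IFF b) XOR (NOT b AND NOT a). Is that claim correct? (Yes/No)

Evaluate (a IFF b) XOR (NOT b AND NOT a) on each row and compare to h:
  a=0, b=0: formula gives 0, h = 0 ✓
  a=0, b=1: formula gives 0, h = 0 ✓
  a=1, b=0: formula gives 0, h = 0 ✓
  a=1, b=1: formula gives 1, h = 1 ✓
All 4 rows match — the expression computes h exactly.

Yes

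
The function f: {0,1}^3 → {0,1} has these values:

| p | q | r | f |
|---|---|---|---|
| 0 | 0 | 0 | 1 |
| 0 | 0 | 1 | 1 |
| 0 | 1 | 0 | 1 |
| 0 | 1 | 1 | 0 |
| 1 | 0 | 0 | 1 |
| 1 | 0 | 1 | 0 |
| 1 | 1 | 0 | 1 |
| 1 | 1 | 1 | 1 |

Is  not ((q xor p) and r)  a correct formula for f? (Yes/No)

Test each input against both f and the formula:
  p=0, q=0, r=0: formula gives 1, f = 1 ✓
  p=0, q=0, r=1: formula gives 1, f = 1 ✓
  p=0, q=1, r=0: formula gives 1, f = 1 ✓
  p=0, q=1, r=1: formula gives 0, f = 0 ✓
  p=1, q=0, r=0: formula gives 1, f = 1 ✓
  … (the remaining 3 rows also agree.)
Every row agrees, so the formula is equivalent.

Yes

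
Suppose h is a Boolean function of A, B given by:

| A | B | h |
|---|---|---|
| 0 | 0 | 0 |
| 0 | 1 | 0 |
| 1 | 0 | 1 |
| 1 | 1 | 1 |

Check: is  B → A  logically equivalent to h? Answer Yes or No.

Evaluate B → A on each row and compare to h:
  A=0, B=0: formula gives 1, but h = 0 ✗
Since they disagree at (0,0), the expression is not a correct formula for h.

No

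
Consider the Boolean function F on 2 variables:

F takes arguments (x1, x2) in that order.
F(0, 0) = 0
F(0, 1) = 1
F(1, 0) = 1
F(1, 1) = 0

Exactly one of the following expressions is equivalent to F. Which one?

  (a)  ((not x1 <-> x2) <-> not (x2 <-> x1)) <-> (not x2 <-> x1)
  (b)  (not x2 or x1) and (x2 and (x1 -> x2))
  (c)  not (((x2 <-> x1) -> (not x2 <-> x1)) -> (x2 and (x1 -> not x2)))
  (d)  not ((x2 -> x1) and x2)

a

(b): at (0,1) it gives 0, but F = 1 — eliminated.
(c): at (0,1) it gives 0, but F = 1 — eliminated.
(d): at (0,0) it gives 1, but F = 0 — eliminated.
Only (a) survives; checking it on all 4 rows confirms it matches F.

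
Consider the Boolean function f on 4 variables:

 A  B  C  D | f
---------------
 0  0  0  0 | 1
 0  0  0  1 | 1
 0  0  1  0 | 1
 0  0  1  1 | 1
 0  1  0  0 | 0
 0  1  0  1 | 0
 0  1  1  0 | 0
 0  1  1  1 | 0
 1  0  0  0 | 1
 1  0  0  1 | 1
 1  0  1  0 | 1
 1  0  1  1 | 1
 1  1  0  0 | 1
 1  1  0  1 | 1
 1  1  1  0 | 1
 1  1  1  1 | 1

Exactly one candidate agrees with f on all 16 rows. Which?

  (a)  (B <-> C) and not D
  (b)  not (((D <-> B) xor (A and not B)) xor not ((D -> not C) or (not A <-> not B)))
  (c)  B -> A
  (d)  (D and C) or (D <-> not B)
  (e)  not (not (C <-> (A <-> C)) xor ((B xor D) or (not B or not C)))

c

(a): at (0,0,0,1) it gives 0, but f = 1 — eliminated.
(b): at (0,0,0,0) it gives 0, but f = 1 — eliminated.
(d): at (0,0,0,0) it gives 0, but f = 1 — eliminated.
(e): at (0,1,0,0) it gives 1, but f = 0 — eliminated.
That leaves (c). Evaluating it on every row reproduces the table of f exactly.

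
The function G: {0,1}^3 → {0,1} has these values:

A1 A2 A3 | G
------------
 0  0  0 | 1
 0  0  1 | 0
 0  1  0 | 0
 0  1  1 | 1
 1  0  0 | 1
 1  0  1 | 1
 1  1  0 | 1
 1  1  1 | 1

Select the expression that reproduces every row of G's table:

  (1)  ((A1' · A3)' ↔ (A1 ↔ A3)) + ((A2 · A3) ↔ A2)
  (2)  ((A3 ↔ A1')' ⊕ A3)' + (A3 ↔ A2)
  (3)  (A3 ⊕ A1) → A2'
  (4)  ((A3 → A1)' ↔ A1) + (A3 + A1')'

2

(1) fails at (0,0,1): the formula yields 1, G is 0.
(3) fails at (0,0,1): the formula yields 1, G is 0.
(4) fails at (0,1,0): the formula yields 1, G is 0.
Only (2) survives; checking it on all 8 rows confirms it matches G.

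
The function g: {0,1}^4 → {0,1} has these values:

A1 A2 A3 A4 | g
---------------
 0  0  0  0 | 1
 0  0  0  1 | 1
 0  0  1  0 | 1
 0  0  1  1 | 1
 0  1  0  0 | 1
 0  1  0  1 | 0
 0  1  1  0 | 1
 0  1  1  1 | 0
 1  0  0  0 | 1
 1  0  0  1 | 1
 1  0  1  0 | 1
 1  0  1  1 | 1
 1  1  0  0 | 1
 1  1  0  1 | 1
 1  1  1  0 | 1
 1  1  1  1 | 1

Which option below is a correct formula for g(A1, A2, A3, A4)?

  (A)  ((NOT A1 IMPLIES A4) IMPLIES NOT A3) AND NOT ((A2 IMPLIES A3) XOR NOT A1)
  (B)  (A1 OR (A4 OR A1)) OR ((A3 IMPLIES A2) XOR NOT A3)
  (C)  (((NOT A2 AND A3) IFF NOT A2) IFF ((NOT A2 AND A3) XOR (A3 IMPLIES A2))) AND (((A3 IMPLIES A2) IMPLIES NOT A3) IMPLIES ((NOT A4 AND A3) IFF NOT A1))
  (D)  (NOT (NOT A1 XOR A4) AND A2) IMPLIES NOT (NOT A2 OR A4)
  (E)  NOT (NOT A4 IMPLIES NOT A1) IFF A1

D

(A): at (0,0,1,1) it gives 0, but g = 1 — eliminated.
(B): at (0,0,0,0) it gives 0, but g = 1 — eliminated.
(C): at (0,0,0,0) it gives 0, but g = 1 — eliminated.
(E): at (0,1,0,1) it gives 1, but g = 0 — eliminated.
That leaves (D). Evaluating it on every row reproduces the table of g exactly.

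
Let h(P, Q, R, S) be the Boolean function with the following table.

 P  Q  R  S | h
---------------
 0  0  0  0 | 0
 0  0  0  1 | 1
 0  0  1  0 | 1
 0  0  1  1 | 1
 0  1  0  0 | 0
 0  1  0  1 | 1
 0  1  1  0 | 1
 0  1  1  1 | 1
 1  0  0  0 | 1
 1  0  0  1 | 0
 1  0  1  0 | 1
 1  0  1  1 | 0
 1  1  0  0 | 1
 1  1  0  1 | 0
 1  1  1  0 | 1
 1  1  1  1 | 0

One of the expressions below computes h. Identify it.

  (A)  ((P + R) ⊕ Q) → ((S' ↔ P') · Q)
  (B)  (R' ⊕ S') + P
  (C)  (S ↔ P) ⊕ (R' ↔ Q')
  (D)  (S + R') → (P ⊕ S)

(A) disagrees with h on (0,0,0,0) (formula → 1, table → 0); rule it out.
(B) disagrees with h on (0,0,1,1) (formula → 0, table → 1); rule it out.
(C) disagrees with h on (0,0,1,1) (formula → 0, table → 1); rule it out.
(D) is the remaining candidate, and it agrees with h on all 16 inputs.

D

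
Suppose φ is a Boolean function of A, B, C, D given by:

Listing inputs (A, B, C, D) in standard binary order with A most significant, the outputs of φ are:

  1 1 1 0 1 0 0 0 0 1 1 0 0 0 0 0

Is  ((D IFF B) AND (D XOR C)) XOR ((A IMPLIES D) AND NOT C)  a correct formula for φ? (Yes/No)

Yes

Test each input against both φ and the formula:
  A=0, B=0, C=0, D=0: formula gives 1, φ = 1 ✓
  A=0, B=0, C=0, D=1: formula gives 1, φ = 1 ✓
  A=0, B=0, C=1, D=0: formula gives 1, φ = 1 ✓
  A=0, B=0, C=1, D=1: formula gives 0, φ = 0 ✓
  … (the remaining 12 rows also agree.)
Every row agrees, so the formula is equivalent.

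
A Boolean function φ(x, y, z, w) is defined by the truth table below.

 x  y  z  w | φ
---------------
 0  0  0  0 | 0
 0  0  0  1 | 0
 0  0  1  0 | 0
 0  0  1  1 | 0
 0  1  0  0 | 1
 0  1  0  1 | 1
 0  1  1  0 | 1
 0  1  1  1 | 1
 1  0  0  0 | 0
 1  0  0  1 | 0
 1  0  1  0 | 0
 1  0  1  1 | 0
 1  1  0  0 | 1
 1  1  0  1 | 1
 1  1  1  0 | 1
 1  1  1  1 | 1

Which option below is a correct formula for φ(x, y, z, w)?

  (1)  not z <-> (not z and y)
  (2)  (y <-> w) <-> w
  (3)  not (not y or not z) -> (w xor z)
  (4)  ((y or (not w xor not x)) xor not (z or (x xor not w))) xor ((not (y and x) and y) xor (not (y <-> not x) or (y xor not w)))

2

(1): at (0,0,1,0) it gives 1, but φ = 0 — eliminated.
(3): at (0,0,0,0) it gives 1, but φ = 0 — eliminated.
(4): at (0,0,0,0) it gives 1, but φ = 0 — eliminated.
Only (2) survives; checking it on all 16 rows confirms it matches φ.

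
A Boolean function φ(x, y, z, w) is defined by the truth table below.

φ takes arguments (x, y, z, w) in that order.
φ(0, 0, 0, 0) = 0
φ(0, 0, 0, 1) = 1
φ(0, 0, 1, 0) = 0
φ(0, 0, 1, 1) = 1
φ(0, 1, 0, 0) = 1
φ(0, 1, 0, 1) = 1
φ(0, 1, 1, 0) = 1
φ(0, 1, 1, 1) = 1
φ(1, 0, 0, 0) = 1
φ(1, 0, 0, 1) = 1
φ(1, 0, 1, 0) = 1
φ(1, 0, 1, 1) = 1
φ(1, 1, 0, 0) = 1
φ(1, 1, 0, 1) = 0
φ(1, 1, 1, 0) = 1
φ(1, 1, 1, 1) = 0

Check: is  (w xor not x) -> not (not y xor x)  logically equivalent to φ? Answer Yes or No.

Test each input against both φ and the formula:
  x=0, y=0, z=0, w=0: formula gives 0, φ = 0 ✓
  x=0, y=0, z=0, w=1: formula gives 1, φ = 1 ✓
  x=0, y=0, z=1, w=0: formula gives 0, φ = 0 ✓
  x=0, y=0, z=1, w=1: formula gives 1, φ = 1 ✓
  … (the remaining 12 rows also agree.)
All 16 rows match — the expression computes φ exactly.

Yes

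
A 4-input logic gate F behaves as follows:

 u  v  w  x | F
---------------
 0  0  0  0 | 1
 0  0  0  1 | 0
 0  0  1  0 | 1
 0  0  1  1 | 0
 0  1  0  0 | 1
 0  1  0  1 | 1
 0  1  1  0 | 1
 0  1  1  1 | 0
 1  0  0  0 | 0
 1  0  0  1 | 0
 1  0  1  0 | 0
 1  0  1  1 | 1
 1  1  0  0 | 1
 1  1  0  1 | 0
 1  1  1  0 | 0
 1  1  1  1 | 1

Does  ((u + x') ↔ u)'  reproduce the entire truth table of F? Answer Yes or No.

No

Evaluate ((u + x') ↔ u)' on each row and compare to F:
  u=0, v=0, w=0, x=0: formula gives 1, F = 1 ✓
  u=0, v=0, w=0, x=1: formula gives 0, F = 0 ✓
  u=0, v=0, w=1, x=0: formula gives 1, F = 1 ✓
  u=0, v=0, w=1, x=1: formula gives 0, F = 0 ✓
  …
  u=0, v=1, w=0, x=1: formula gives 0, but F = 1 ✗
Since they disagree at (0,1,0,1), the expression is not a correct formula for F.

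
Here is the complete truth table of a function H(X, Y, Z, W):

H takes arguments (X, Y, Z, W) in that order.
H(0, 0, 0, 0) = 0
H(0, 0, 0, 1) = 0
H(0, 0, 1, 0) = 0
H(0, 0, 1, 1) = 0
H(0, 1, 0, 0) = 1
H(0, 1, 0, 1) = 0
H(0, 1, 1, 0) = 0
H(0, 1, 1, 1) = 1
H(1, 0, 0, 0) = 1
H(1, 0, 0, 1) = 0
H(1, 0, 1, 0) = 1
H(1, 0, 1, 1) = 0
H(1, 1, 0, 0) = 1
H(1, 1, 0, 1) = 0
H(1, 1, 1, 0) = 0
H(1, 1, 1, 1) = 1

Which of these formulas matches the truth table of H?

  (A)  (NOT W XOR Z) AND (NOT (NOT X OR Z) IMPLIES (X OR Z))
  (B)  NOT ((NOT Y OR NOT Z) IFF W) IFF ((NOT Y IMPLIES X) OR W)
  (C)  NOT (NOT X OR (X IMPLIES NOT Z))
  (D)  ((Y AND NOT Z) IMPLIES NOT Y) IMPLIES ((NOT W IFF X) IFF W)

(A) disagrees with H on (0,0,0,0) (formula → 1, table → 0); rule it out.
(C) disagrees with H on (0,1,0,0) (formula → 0, table → 1); rule it out.
(D) disagrees with H on (0,0,0,0) (formula → 1, table → 0); rule it out.
(B) is the remaining candidate, and it agrees with H on all 16 inputs.

B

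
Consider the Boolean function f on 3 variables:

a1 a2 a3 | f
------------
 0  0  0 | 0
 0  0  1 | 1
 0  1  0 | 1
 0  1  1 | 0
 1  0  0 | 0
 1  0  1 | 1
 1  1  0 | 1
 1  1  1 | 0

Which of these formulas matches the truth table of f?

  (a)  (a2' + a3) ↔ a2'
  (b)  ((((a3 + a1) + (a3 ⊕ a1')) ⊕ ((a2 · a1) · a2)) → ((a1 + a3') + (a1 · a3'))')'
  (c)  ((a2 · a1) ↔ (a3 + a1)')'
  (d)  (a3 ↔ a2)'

(a) disagrees with f on (0,0,0) (formula → 1, table → 0); rule it out.
(b) disagrees with f on (0,0,0) (formula → 1, table → 0); rule it out.
(c) disagrees with f on (0,0,0) (formula → 1, table → 0); rule it out.
That leaves (d). Evaluating it on every row reproduces the table of f exactly.

d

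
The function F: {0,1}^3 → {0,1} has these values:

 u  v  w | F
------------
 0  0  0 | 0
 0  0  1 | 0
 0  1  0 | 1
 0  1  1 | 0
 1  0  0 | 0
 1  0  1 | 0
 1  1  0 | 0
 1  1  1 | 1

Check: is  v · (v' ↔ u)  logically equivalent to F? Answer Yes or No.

No

Evaluate v · (v' ↔ u) on each row and compare to F:
  u=0, v=0, w=0: formula gives 0, F = 0 ✓
  u=0, v=0, w=1: formula gives 0, F = 0 ✓
  u=0, v=1, w=0: formula gives 1, F = 1 ✓
  u=0, v=1, w=1: formula gives 1, but F = 0 ✗
A single disagreement suffices: at (0,1,1) they differ, so the formula does not compute F.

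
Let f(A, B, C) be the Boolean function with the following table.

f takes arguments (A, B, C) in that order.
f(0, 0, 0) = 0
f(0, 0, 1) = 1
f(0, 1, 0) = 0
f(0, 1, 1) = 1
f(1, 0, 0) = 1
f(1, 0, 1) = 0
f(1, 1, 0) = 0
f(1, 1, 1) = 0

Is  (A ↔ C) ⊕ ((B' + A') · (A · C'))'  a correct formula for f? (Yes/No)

No

Test each input against both f and the formula:
  A=0, B=0, C=0: formula gives 0, f = 0 ✓
  A=0, B=0, C=1: formula gives 1, f = 1 ✓
  A=0, B=1, C=0: formula gives 0, f = 0 ✓
  A=0, B=1, C=1: formula gives 1, f = 1 ✓
  A=1, B=0, C=0: formula gives 0, but f = 1 ✗
Row (1,0,0) is a counterexample, so the formula is not equivalent to f.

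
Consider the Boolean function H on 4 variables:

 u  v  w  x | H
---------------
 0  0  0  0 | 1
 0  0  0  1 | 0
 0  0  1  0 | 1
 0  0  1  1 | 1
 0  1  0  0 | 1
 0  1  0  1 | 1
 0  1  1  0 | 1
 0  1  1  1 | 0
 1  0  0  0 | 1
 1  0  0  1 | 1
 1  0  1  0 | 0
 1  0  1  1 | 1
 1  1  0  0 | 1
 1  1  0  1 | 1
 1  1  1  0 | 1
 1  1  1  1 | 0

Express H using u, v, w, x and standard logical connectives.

The 0-rows are (0,0,0,1), (0,1,1,1), (1,0,1,0), (1,1,1,1). Take each as a conjunction (¬u·¬v·¬w·x, ¬u·v·w·x, u·¬v·w·¬x, u·v·w·x), form their disjunction, and complement — that gives a formula that is 1 everywhere H is.

H(u, v, w, x) = NOT ((((((NOT u AND NOT v) AND NOT w) AND x) OR (((NOT u AND v) AND w) AND x)) OR (((u AND NOT v) AND w) AND NOT x)) OR (((u AND v) AND w) AND x))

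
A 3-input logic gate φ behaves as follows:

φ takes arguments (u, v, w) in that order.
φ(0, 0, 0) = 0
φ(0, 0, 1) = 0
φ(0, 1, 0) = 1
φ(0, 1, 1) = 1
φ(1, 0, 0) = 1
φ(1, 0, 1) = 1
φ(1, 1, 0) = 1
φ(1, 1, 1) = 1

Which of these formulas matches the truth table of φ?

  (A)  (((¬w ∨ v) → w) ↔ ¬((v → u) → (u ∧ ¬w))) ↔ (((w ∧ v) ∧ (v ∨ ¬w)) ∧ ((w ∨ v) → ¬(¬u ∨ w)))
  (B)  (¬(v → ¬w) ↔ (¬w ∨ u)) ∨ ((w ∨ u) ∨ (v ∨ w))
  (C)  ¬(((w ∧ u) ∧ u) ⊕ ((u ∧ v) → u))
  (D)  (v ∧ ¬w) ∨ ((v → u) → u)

(A) disagrees with φ on (0,0,0) (formula → 1, table → 0); rule it out.
(B) disagrees with φ on (0,0,1) (formula → 1, table → 0); rule it out.
(C) disagrees with φ on (0,1,0) (formula → 0, table → 1); rule it out.
(D) is the remaining candidate, and it agrees with φ on all 8 inputs.

D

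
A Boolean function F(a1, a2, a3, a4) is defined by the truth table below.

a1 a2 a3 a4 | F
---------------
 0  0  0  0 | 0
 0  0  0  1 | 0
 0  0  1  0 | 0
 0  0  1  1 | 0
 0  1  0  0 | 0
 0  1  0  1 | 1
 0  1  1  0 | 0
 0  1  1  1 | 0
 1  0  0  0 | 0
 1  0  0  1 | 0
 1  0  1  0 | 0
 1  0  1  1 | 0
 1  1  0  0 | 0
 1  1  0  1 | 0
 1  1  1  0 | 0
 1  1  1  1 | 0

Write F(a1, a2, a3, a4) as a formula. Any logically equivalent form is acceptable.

F(a1, a2, a3, a4) = ((NOT a1 AND a2) AND NOT a3) AND a4

F is 1 on exactly one input, (0,1,0,1), whose minterm is ¬a1·a2·¬a3·a4. So F is just that conjunction.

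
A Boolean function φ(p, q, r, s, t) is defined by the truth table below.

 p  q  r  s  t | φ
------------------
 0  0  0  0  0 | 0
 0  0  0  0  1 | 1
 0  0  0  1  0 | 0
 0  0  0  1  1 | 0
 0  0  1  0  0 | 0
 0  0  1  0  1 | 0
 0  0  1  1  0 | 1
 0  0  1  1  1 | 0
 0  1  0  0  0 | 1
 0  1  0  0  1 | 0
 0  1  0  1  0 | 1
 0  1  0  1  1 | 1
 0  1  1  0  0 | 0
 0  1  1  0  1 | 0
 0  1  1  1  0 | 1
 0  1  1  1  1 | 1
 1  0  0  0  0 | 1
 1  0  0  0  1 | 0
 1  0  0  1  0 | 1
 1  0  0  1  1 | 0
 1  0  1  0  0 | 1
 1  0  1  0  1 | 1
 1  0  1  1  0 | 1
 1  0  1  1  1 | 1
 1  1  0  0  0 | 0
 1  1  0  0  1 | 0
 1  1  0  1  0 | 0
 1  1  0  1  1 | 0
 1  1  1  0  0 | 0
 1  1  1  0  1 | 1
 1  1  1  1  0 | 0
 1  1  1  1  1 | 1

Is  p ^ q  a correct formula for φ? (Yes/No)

No

Test each input against both φ and the formula:
  p=0, q=0, r=0, s=0, t=0: formula gives 0, φ = 0 ✓
  p=0, q=0, r=0, s=0, t=1: formula gives 0, but φ = 1 ✗
A single disagreement suffices: at (0,0,0,0,1) they differ, so the formula does not compute φ.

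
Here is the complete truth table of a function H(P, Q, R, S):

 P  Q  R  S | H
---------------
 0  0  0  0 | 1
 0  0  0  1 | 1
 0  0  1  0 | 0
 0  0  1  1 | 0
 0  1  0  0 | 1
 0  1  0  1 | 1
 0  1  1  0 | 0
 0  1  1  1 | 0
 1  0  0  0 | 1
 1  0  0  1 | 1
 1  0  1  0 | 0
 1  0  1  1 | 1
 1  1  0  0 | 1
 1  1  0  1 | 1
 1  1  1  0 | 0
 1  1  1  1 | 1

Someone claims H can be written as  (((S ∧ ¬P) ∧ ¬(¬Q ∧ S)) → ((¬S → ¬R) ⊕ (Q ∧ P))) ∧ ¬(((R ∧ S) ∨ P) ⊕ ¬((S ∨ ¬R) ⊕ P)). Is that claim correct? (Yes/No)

Evaluate (((S ∧ ¬P) ∧ ¬(¬Q ∧ S)) → ((¬S → ¬R) ⊕ (Q ∧ P))) ∧ ¬(((R ∧ S) ∨ P) ⊕ ¬((S ∨ ¬R) ⊕ P)) on each row and compare to H:
  P=0, Q=0, R=0, S=0: formula gives 1, H = 1 ✓
  P=0, Q=0, R=0, S=1: formula gives 1, H = 1 ✓
  P=0, Q=0, R=1, S=0: formula gives 0, H = 0 ✓
  P=0, Q=0, R=1, S=1: formula gives 0, H = 0 ✓
  … (the remaining 12 rows also agree.)
No disagreement on any input; they are logically equivalent.

Yes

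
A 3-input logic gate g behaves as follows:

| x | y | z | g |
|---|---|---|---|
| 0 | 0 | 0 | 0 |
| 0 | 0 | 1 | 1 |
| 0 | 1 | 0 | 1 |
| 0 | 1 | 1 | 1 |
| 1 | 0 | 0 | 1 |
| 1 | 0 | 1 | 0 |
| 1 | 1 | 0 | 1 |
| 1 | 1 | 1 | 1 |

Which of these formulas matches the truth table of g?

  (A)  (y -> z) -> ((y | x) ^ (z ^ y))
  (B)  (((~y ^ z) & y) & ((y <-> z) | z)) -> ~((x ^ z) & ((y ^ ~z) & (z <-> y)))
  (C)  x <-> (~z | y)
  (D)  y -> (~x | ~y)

A

(B) fails at (0,0,0): the formula yields 1, g is 0.
(C) fails at (0,1,0): the formula yields 0, g is 1.
(D) fails at (0,0,0): the formula yields 1, g is 0.
Only (A) survives; checking it on all 8 rows confirms it matches g.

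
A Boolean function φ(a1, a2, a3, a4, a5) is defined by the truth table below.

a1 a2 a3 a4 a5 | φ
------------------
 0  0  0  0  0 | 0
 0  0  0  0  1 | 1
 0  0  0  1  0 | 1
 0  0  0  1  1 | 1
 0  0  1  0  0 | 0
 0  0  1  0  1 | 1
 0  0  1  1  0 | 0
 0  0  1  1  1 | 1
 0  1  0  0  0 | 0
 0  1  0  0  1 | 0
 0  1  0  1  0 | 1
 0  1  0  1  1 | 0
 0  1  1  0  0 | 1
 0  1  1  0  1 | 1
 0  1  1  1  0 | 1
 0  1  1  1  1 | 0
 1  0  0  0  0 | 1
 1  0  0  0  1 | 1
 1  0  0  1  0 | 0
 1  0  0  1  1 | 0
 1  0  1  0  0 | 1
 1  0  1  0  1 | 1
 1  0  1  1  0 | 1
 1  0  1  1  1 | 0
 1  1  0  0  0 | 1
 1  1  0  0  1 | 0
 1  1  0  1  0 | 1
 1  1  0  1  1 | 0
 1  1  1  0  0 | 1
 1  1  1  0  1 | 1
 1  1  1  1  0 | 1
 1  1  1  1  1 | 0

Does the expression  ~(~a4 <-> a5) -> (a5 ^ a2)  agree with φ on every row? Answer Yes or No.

No

Check the formula against φ row by row:
  a1=0, a2=0, a3=0, a4=0, a5=0: formula gives 0, φ = 0 ✓
  a1=0, a2=0, a3=0, a4=0, a5=1: formula gives 1, φ = 1 ✓
  a1=0, a2=0, a3=0, a4=1, a5=0: formula gives 1, φ = 1 ✓
  a1=0, a2=0, a3=0, a4=1, a5=1: formula gives 1, φ = 1 ✓
  …
  a1=0, a2=0, a3=1, a4=1, a5=0: formula gives 1, but φ = 0 ✗
A single disagreement suffices: at (0,0,1,1,0) they differ, so the formula does not compute φ.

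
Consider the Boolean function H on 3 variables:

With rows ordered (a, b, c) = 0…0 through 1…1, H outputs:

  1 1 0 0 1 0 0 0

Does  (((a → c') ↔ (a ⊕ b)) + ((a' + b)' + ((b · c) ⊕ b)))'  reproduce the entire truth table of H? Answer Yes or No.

Test each input against both H and the formula:
  a=0, b=0, c=0: formula gives 1, H = 1 ✓
  a=0, b=0, c=1: formula gives 1, H = 1 ✓
  a=0, b=1, c=0: formula gives 0, H = 0 ✓
  a=0, b=1, c=1: formula gives 0, H = 0 ✓
  a=1, b=0, c=0: formula gives 0, but H = 1 ✗
Since they disagree at (1,0,0), the expression is not a correct formula for H.

No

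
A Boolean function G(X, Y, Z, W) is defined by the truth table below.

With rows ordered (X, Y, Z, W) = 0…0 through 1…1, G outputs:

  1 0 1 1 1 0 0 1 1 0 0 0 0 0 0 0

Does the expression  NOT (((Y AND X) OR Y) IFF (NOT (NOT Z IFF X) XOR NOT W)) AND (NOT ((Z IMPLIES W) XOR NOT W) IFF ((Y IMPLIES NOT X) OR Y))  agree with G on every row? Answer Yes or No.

No

Check the formula against G row by row:
  X=0, Y=0, Z=0, W=0: formula gives 0, but G = 1 ✗
A single disagreement suffices: at (0,0,0,0) they differ, so the formula does not compute G.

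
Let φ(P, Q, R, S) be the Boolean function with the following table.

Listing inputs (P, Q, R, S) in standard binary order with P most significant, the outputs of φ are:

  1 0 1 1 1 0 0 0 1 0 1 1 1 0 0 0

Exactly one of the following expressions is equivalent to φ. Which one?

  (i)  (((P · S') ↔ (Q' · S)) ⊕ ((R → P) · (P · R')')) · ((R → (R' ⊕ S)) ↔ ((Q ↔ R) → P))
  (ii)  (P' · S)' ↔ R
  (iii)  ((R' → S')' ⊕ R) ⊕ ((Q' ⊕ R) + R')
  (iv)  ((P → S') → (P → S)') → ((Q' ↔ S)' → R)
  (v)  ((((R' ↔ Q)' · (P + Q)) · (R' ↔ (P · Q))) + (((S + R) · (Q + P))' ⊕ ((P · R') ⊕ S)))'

(i) disagrees with φ on (0,0,0,0) (formula → 0, table → 1); rule it out.
(ii) disagrees with φ on (0,0,0,0) (formula → 0, table → 1); rule it out.
(iv) disagrees with φ on (0,0,0,1) (formula → 1, table → 0); rule it out.
(v) disagrees with φ on (0,0,0,0) (formula → 0, table → 1); rule it out.
(iii) is the remaining candidate, and it agrees with φ on all 16 inputs.

iii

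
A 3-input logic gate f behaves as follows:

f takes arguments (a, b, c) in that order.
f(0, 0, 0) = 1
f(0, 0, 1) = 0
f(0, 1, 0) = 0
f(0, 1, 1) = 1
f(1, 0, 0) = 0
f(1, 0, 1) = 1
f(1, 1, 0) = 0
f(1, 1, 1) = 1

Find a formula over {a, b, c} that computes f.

Collect the rows where f=1 — (0,0,0), (0,1,1), (1,0,1), (1,1,1) — and write one minterm per row: ¬a·¬b·¬c, ¬a·b·c, a·¬b·c, a·b·c. Their union (logical OR) reproduces the table exactly.

f(a, b, c) = ((((¬a ∧ ¬b) ∧ ¬c) ∨ ((¬a ∧ b) ∧ c)) ∨ ((a ∧ ¬b) ∧ c)) ∨ ((a ∧ b) ∧ c)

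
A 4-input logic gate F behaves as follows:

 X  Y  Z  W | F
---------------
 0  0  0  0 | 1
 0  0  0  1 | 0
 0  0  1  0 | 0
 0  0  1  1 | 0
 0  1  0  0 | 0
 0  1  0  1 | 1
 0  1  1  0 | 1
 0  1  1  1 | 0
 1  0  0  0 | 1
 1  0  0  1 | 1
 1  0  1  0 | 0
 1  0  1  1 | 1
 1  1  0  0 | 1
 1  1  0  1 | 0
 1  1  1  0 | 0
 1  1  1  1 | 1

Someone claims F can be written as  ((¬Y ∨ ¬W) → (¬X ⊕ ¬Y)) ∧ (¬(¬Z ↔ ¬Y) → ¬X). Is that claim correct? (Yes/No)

No

Check the formula against F row by row:
  X=0, Y=0, Z=0, W=0: formula gives 0, but F = 1 ✗
A single disagreement suffices: at (0,0,0,0) they differ, so the formula does not compute F.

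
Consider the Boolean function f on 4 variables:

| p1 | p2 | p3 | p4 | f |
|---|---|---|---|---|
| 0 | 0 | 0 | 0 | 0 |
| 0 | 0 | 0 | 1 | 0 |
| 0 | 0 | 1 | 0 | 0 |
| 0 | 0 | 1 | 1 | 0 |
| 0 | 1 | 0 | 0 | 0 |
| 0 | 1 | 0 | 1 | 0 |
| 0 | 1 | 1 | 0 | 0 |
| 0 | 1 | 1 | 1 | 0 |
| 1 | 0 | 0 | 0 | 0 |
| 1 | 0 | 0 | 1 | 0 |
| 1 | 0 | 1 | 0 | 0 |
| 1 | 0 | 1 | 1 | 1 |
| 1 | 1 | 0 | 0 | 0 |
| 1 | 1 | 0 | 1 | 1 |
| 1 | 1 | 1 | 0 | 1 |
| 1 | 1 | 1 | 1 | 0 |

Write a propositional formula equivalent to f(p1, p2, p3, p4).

The 1-rows are (1,0,1,1), (1,1,0,1), (1,1,1,0). Each contributes one minterm — p1·¬p2·p3·p4; p1·p2·¬p3·p4; p1·p2·p3·¬p4 — and their disjunction is a sum-of-products form of f.

f(p1, p2, p3, p4) = ((((p1 · p2') · p3) · p4) + (((p1 · p2) · p3') · p4)) + (((p1 · p2) · p3) · p4')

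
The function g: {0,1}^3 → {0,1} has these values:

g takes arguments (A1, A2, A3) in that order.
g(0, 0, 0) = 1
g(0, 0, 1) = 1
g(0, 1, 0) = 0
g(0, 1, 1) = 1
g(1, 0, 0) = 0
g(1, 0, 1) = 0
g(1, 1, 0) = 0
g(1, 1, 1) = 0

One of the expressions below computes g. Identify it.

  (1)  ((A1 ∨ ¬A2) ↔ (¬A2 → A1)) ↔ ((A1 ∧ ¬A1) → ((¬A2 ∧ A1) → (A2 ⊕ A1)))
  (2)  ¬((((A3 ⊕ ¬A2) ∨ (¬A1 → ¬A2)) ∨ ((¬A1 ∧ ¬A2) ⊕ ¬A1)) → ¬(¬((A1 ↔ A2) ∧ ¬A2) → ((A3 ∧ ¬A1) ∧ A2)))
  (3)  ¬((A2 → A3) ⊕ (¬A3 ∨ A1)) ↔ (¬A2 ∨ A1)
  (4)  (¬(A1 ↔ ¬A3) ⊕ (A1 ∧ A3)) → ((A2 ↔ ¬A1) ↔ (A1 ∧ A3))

(1): at (0,0,0) it gives 0, but g = 1 — eliminated.
(3): at (0,0,1) it gives 0, but g = 1 — eliminated.
(4): at (1,0,0) it gives 1, but g = 0 — eliminated.
Only (2) survives; checking it on all 8 rows confirms it matches g.

2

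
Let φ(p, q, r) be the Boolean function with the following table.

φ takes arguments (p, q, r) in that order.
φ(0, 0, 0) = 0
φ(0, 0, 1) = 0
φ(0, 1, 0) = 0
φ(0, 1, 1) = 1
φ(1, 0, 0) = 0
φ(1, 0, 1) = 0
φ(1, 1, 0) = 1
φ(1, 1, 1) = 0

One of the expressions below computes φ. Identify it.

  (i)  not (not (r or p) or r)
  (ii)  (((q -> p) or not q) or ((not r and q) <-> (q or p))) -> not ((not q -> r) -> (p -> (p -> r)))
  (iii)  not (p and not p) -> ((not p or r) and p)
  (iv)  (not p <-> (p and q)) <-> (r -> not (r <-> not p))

(i) fails at (0,1,1): the formula yields 0, φ is 1.
(iii) fails at (0,1,1): the formula yields 0, φ is 1.
(iv) fails at (0,0,1): the formula yields 1, φ is 0.
(ii) is the remaining candidate, and it agrees with φ on all 8 inputs.

ii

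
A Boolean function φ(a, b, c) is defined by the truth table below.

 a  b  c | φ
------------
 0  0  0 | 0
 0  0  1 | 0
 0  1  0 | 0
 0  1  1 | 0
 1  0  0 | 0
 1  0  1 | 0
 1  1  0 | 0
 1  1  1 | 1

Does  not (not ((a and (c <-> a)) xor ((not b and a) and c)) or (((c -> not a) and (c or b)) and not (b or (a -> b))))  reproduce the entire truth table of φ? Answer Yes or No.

Yes

Evaluate not (not ((a and (c <-> a)) xor ((not b and a) and c)) or (((c -> not a) and (c or b)) and not (b or (a -> b)))) on each row and compare to φ:
  a=0, b=0, c=0: formula gives 0, φ = 0 ✓
  a=0, b=0, c=1: formula gives 0, φ = 0 ✓
  a=0, b=1, c=0: formula gives 0, φ = 0 ✓
  a=0, b=1, c=1: formula gives 0, φ = 0 ✓
  a=1, b=0, c=0: formula gives 0, φ = 0 ✓
  …and likewise for the remaining 3 rows.
All 8 rows match — the expression computes φ exactly.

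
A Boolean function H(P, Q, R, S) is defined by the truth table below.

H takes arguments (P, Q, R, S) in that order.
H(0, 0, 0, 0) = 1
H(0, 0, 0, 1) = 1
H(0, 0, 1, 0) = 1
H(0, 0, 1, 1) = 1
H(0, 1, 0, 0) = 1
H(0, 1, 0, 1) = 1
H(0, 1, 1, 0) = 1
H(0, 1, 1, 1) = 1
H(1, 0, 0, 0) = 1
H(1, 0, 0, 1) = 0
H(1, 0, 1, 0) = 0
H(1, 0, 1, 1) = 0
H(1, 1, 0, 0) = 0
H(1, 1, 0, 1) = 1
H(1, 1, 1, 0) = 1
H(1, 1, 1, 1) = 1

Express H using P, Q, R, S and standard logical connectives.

H is 0 on only 4 rows — (1,0,0,1), (1,0,1,0), (1,0,1,1), (1,1,0,0). Writing each as a minterm (P·¬Q·¬R·S, P·¬Q·R·¬S, P·¬Q·R·S, P·Q·¬R·¬S) and OR-ing them characterizes exactly where H=0, so H is the negation of that disjunction.

H(P, Q, R, S) = ¬((((((P ∧ ¬Q) ∧ ¬R) ∧ S) ∨ (((P ∧ ¬Q) ∧ R) ∧ ¬S)) ∨ (((P ∧ ¬Q) ∧ R) ∧ S)) ∨ (((P ∧ Q) ∧ ¬R) ∧ ¬S))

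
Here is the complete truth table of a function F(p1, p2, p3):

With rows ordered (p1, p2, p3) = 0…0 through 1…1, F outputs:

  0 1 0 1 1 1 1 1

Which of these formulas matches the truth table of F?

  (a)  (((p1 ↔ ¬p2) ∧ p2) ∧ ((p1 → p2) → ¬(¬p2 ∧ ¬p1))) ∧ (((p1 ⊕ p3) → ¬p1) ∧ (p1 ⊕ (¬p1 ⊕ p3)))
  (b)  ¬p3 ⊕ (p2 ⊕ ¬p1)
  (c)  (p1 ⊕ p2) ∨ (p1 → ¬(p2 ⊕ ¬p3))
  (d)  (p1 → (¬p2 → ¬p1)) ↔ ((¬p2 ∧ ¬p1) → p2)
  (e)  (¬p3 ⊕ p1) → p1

e

(a): at (0,0,1) it gives 0, but F = 1 — eliminated.
(b): at (0,1,0) it gives 1, but F = 0 — eliminated.
(c): at (0,0,0) it gives 1, but F = 0 — eliminated.
(d): at (0,0,1) it gives 0, but F = 1 — eliminated.
Only (e) survives; checking it on all 8 rows confirms it matches F.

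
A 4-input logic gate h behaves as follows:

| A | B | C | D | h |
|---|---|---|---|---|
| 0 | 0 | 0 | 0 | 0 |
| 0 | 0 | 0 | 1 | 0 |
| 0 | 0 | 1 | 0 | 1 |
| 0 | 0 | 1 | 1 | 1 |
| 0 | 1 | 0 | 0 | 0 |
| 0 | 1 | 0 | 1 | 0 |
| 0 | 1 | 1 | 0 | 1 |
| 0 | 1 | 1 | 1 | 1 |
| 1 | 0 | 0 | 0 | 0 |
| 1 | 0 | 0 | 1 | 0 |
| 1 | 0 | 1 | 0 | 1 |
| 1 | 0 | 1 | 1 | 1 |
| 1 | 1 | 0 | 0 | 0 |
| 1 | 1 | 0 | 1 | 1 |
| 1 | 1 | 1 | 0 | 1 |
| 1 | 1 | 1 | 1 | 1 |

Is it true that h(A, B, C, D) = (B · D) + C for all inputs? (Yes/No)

No

Check the formula against h row by row:
  A=0, B=0, C=0, D=0: formula gives 0, h = 0 ✓
  A=0, B=0, C=0, D=1: formula gives 0, h = 0 ✓
  A=0, B=0, C=1, D=0: formula gives 1, h = 1 ✓
  A=0, B=0, C=1, D=1: formula gives 1, h = 1 ✓
  …
  A=0, B=1, C=0, D=1: formula gives 1, but h = 0 ✗
Row (0,1,0,1) is a counterexample, so the formula is not equivalent to h.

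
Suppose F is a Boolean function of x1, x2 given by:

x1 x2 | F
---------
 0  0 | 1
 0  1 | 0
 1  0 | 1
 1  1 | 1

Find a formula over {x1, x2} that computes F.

This is x2 → x1 (false only at 0,1).

F(x1, x2) = x2 -> x1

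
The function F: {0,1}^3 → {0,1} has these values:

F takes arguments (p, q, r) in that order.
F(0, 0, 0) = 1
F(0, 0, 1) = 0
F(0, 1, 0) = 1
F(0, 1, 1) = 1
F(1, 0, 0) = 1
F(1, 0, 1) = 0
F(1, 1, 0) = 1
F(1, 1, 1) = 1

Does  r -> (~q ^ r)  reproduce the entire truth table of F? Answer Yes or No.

Check the formula against F row by row:
  p=0, q=0, r=0: formula gives 1, F = 1 ✓
  p=0, q=0, r=1: formula gives 0, F = 0 ✓
  p=0, q=1, r=0: formula gives 1, F = 1 ✓
  p=0, q=1, r=1: formula gives 1, F = 1 ✓
  p=1, q=0, r=0: formula gives 1, F = 1 ✓
  … (the remaining 3 rows also agree.)
No disagreement on any input; they are logically equivalent.

Yes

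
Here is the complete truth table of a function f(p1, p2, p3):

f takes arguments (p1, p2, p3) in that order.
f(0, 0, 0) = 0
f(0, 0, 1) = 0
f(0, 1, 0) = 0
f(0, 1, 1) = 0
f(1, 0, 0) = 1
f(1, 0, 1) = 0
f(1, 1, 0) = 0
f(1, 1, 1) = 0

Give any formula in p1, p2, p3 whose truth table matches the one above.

f(p1, p2, p3) = (p1 and not p2) and not p3

f is 1 on exactly one input, (1,0,0), whose minterm is p1·¬p2·¬p3. So f is just that conjunction.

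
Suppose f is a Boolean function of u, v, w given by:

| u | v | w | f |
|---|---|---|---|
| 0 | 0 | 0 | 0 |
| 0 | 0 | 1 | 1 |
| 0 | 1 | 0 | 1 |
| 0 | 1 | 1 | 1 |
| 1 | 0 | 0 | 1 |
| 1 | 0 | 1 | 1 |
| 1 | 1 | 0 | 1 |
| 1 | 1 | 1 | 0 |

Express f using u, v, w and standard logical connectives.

f(u, v, w) = not (((not u and not v) and not w) or ((u and v) and w))

f is 0 on only 2 rows — (0,0,0), (1,1,1). Writing each as a minterm (¬u·¬v·¬w, u·v·w) and OR-ing them characterizes exactly where f=0, so f is the negation of that disjunction.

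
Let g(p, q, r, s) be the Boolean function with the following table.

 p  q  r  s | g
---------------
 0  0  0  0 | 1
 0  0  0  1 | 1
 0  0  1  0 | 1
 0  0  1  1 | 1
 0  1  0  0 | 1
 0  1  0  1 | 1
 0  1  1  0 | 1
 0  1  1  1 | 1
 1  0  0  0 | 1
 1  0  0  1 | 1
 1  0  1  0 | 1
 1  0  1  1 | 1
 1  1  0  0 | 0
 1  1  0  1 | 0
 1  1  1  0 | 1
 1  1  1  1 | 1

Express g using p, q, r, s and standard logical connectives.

g(p, q, r, s) = NOT ((((p AND q) AND NOT r) AND NOT s) OR (((p AND q) AND NOT r) AND s))

The 0-rows are (1,1,0,0), (1,1,0,1). Take each as a conjunction (p·q·¬r·¬s, p·q·¬r·s), form their disjunction, and complement — that gives a formula that is 1 everywhere g is.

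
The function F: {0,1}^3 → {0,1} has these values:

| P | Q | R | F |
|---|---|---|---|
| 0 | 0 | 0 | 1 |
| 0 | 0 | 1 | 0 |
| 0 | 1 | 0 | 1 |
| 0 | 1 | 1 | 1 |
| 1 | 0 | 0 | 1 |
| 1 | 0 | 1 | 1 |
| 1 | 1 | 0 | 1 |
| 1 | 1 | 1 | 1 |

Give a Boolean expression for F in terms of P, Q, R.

F is 0 on exactly one input, (0,0,1), whose minterm is ¬P·¬Q·R. So F is the negation of that single conjunction.

F(P, Q, R) = ¬((¬P ∧ ¬Q) ∧ R)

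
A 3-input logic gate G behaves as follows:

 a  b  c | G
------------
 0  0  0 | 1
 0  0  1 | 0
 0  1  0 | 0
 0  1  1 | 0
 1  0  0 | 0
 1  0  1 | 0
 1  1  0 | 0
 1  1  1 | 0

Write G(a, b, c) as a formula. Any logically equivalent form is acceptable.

G(a, b, c) = (NOT a AND NOT b) AND NOT c

G is 1 on exactly one input, (0,0,0), whose minterm is ¬a·¬b·¬c. So G is just that conjunction.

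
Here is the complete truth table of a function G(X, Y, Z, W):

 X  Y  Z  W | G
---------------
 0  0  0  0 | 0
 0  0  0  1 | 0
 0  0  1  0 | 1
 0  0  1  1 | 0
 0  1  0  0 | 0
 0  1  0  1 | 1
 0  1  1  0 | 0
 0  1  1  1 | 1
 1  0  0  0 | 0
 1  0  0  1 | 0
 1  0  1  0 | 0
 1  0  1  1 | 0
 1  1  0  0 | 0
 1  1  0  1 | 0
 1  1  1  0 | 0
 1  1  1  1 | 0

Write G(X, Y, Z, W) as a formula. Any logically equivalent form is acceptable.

G(X, Y, Z, W) = ((((¬X ∧ ¬Y) ∧ Z) ∧ ¬W) ∨ (((¬X ∧ Y) ∧ ¬Z) ∧ W)) ∨ (((¬X ∧ Y) ∧ Z) ∧ W)

Collect the rows where G=1 — (0,0,1,0), (0,1,0,1), (0,1,1,1) — and write one minterm per row: ¬X·¬Y·Z·¬W, ¬X·Y·¬Z·W, ¬X·Y·Z·W. Their union (logical OR) reproduces the table exactly.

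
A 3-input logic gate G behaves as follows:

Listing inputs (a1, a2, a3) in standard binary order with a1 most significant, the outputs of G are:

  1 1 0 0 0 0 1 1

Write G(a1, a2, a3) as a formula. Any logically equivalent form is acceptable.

The 1-rows are (0,0,0), (0,0,1), (1,1,0), (1,1,1). Each contributes one minterm — ¬a1·¬a2·¬a3; ¬a1·¬a2·a3; a1·a2·¬a3; a1·a2·a3 — and their disjunction is a sum-of-products form of G.

G(a1, a2, a3) = ((((a1' · a2') · a3') + ((a1' · a2') · a3)) + ((a1 · a2) · a3')) + ((a1 · a2) · a3)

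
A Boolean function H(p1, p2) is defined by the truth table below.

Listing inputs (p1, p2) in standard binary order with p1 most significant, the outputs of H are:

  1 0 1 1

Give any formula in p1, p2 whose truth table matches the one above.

This is p2 → p1 (false only at 0,1).

H(p1, p2) = p2 IMPLIES p1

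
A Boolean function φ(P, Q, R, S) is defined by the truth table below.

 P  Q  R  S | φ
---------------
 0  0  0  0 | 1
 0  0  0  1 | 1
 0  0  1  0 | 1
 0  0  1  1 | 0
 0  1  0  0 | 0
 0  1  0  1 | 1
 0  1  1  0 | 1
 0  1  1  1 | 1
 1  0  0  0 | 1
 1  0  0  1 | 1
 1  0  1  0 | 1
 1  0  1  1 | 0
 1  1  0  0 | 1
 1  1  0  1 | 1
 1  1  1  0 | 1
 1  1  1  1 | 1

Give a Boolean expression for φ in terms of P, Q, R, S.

φ(P, Q, R, S) = (((((P' · Q') · R) · S) + (((P' · Q) · R') · S')) + (((P · Q') · R) · S))'

φ is 0 on only 3 rows — (0,0,1,1), (0,1,0,0), (1,0,1,1). Writing each as a minterm (¬P·¬Q·R·S, ¬P·Q·¬R·¬S, P·¬Q·R·S) and OR-ing them characterizes exactly where φ=0, so φ is the negation of that disjunction.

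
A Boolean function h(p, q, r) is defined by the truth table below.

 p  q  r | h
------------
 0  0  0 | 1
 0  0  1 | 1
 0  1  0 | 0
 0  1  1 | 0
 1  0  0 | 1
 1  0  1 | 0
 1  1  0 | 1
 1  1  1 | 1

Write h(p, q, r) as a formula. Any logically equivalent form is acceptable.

The 0-rows are (0,1,0), (0,1,1), (1,0,1). Take each as a conjunction (¬p·q·¬r, ¬p·q·r, p·¬q·r), form their disjunction, and complement — that gives a formula that is 1 everywhere h is.

h(p, q, r) = not ((((not p and q) and not r) or ((not p and q) and r)) or ((p and not q) and r))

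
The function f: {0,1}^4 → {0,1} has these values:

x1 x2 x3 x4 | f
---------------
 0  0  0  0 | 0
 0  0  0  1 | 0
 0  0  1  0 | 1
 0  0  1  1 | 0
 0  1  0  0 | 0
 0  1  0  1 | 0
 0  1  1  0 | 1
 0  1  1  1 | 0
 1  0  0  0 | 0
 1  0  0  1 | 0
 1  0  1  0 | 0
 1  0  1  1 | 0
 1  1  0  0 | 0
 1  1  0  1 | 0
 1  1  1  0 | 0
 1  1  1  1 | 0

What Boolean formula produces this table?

The 1-rows are (0,0,1,0), (0,1,1,0). Each contributes one minterm — ¬x1·¬x2·x3·¬x4; ¬x1·x2·x3·¬x4 — and their disjunction is a sum-of-products form of f.

f(x1, x2, x3, x4) = (((¬x1 ∧ ¬x2) ∧ x3) ∧ ¬x4) ∨ (((¬x1 ∧ x2) ∧ x3) ∧ ¬x4)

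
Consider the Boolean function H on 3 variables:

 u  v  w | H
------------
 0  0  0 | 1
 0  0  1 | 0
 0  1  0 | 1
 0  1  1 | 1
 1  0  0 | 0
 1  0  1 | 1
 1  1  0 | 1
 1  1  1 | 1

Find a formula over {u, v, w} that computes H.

H is 0 on only 2 rows — (0,0,1), (1,0,0). Writing each as a minterm (¬u·¬v·w, u·¬v·¬w) and OR-ing them characterizes exactly where H=0, so H is the negation of that disjunction.

H(u, v, w) = NOT (((NOT u AND NOT v) AND w) OR ((u AND NOT v) AND NOT w))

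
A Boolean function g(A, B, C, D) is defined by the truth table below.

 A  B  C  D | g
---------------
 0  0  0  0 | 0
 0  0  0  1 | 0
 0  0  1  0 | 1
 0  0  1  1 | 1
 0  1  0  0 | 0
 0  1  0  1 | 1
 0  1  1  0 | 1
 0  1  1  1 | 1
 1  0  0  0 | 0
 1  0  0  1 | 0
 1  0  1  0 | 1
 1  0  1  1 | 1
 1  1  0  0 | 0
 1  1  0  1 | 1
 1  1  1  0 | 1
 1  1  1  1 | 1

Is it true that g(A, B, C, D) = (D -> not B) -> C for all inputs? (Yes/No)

Test each input against both g and the formula:
  A=0, B=0, C=0, D=0: formula gives 0, g = 0 ✓
  A=0, B=0, C=0, D=1: formula gives 0, g = 0 ✓
  A=0, B=0, C=1, D=0: formula gives 1, g = 1 ✓
  A=0, B=0, C=1, D=1: formula gives 1, g = 1 ✓
  …and likewise for the remaining 12 rows.
No disagreement on any input; they are logically equivalent.

Yes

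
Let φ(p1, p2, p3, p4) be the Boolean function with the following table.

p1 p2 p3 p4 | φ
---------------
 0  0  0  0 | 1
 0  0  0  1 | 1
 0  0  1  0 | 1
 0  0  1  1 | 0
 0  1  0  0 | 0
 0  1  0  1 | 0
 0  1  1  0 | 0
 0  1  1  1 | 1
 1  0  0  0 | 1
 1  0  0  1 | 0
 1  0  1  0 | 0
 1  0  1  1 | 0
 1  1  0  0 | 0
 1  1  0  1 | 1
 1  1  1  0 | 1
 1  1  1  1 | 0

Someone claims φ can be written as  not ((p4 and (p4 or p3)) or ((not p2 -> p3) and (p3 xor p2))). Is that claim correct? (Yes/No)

Evaluate not ((p4 and (p4 or p3)) or ((not p2 -> p3) and (p3 xor p2))) on each row and compare to φ:
  p1=0, p2=0, p3=0, p4=0: formula gives 1, φ = 1 ✓
  p1=0, p2=0, p3=0, p4=1: formula gives 0, but φ = 1 ✗
A single disagreement suffices: at (0,0,0,1) they differ, so the formula does not compute φ.

No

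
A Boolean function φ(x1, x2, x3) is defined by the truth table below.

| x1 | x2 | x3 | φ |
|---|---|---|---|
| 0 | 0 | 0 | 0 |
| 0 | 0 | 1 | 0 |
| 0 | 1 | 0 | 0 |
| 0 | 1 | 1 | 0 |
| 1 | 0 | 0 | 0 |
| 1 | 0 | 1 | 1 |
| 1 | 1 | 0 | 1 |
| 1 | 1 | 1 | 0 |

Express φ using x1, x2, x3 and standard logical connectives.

The 1-rows are (1,0,1), (1,1,0). Each contributes one minterm — x1·¬x2·x3; x1·x2·¬x3 — and their disjunction is a sum-of-products form of φ.

φ(x1, x2, x3) = ((x1 AND NOT x2) AND x3) OR ((x1 AND x2) AND NOT x3)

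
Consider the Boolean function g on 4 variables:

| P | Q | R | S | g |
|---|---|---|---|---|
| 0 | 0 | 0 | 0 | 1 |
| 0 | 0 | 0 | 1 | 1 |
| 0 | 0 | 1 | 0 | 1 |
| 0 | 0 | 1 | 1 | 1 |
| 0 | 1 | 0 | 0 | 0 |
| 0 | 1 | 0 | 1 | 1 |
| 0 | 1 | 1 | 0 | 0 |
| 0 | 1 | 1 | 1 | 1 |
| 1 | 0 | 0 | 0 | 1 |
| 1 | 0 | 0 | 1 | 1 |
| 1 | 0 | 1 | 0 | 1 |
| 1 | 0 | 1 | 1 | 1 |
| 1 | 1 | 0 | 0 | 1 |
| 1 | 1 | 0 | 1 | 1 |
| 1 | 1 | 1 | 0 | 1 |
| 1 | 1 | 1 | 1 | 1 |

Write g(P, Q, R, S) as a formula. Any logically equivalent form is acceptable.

g(P, Q, R, S) = ¬((((¬P ∧ Q) ∧ ¬R) ∧ ¬S) ∨ (((¬P ∧ Q) ∧ R) ∧ ¬S))

The 0-rows are (0,1,0,0), (0,1,1,0). Take each as a conjunction (¬P·Q·¬R·¬S, ¬P·Q·R·¬S), form their disjunction, and complement — that gives a formula that is 1 everywhere g is.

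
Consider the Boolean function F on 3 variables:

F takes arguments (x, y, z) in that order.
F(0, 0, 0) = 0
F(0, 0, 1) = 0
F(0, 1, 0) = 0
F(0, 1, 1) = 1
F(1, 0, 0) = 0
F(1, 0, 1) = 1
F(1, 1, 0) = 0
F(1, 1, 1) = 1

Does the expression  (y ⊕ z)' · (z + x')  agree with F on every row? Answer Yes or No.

Evaluate (y ⊕ z)' · (z + x') on each row and compare to F:
  x=0, y=0, z=0: formula gives 1, but F = 0 ✗
Row (0,0,0) is a counterexample, so the formula is not equivalent to F.

No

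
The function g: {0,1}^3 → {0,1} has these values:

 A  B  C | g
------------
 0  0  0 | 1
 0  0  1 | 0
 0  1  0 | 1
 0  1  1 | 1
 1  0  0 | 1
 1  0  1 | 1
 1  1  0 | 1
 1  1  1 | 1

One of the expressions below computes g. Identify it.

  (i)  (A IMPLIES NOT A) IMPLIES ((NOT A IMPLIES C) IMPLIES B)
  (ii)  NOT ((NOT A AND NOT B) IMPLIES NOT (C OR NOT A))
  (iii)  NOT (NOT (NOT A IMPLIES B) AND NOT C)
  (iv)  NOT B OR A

(ii) fails at (0,0,1): the formula yields 1, g is 0.
(iii) fails at (0,0,0): the formula yields 0, g is 1.
(iv) fails at (0,0,1): the formula yields 1, g is 0.
Only (i) survives; checking it on all 8 rows confirms it matches g.

i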